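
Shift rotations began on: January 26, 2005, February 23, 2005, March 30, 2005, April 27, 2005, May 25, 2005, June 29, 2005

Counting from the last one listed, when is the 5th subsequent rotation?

November 30, 2005

Every date is a Wednesday; gaps 28, 35, 28, 28, 35 days.
Each is the last Wednesday of its month (at least one falls on the 29th or later, ruling out '4th Wednesday').
July 2005 ends with Wednesday July 27, 2005.
Last Wednesday of August 2005: August 31, 2005.
September 2005 ends with Wednesday September 28, 2005.
Last Wednesday of October 2005: October 26, 2005.
Last Wednesday of November 2005: November 30, 2005.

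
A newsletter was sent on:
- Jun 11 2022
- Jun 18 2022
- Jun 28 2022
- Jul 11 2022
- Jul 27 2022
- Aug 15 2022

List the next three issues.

The spacing grows by 3 each time: 7, 10, 13, 16, 19 days.
Next gap: 22 days. Aug 15 2022 + 22 days = Sep 6 2022.
Next gap: 25 days. Sep 6 2022 + 25 days = Oct 1 2022.
Next gap: 28 days. Oct 1 2022 + 28 days = Oct 29 2022.

Sep 6 2022, Oct 1 2022, Oct 29 2022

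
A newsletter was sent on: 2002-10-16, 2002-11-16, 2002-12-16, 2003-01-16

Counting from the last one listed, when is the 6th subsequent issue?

The day-of-month is always 16 (31, 30, 31 days between events).
So this recurs on the 16th of each month.
February 2003: 2003-02-16.
Next: March 2003 → 2003-03-16.
April 2003: 2003-04-16.
Next: May 2003 → 2003-05-16.
Next: June 2003 → 2003-06-16.
July 2003: 2003-07-16.

2003-07-16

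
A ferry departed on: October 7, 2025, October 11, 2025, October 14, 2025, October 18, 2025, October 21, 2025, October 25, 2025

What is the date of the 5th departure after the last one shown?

November 11, 2025

Every event lands on a Tuesday or Saturday (gaps cycle 4, 3, 4, 3, 4).
So the schedule is: every Tuesday and Saturday.
Next Tuesday: October 28, 2025.
The following Saturday is November 1, 2025.
The following Tuesday is November 4, 2025.
Next Saturday: November 8, 2025.
The following Tuesday is November 11, 2025.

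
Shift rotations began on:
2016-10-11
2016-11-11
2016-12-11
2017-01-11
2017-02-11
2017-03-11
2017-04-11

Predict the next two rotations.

The day-of-month is always 11 (31, 30, 31, 31, 28, 31 days between events).
So this recurs on the 11th of each month.
May 2017: 2017-05-11.
Next: June 2017 → 2017-06-11.

2017-05-11, 2017-06-11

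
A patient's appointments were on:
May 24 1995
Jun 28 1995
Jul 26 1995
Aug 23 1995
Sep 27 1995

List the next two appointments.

Oct 25 1995, Nov 22 1995

Gaps: 35, 28, 28, 35 days — a mix of 28 and 35. Every date is a Wednesday.
Each is the 4th Wednesday of its month.
October 1995 — 4th Wednesday is Oct 25 1995.
4th Wednesday of November 1995: Nov 22 1995.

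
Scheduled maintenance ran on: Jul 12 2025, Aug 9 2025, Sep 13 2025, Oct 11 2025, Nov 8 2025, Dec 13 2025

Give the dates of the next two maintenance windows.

These are Saturdays at 28- or 35-day spacing (28, 35, 28, 28, 35).
The pattern: 2nd Saturday of the month.
January 2026 — 2nd Saturday is Jan 10 2026.
2nd Saturday of February 2026: Feb 14 2026.

Jan 10 2026, Feb 14 2026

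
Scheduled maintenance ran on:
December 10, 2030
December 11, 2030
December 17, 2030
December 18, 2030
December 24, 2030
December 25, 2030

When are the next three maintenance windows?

December 31, 2030; January 1, 2031; January 7, 2031

Gaps: 1, 6, 1, 6, 1 days — not constant, but cyclic with period 2.
The events fall on every Tuesday and Wednesday.
Next Tuesday: December 31, 2030.
Next Wednesday: January 1, 2031.
Next Tuesday: January 7, 2031.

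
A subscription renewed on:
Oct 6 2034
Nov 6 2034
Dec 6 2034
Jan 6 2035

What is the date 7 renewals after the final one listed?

Aug 6 2035

Each date is the 6th; the gaps (31, 30, 31) track the month lengths.
The rule is the 6th of each month.
February 2035: Feb 6 2035.
March 2035: Mar 6 2035.
April 2035: Apr 6 2035.
Next: May 2035 → May 6 2035.
Next: June 2035 → Jun 6 2035.
July 2035: Jul 6 2035.
Next: August 2035 → Aug 6 2035.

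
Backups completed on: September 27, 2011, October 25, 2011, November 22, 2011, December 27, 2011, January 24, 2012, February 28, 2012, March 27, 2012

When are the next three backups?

All dates are Tuesdays, 28, 28, 35, 28, 35, 28 days apart.
Specifically, the 4th Tuesday of each month.
April 2012 — 4th Tuesday is April 24, 2012.
4th Tuesday of May 2012: May 22, 2012.
4th Tuesday of June 2012: June 26, 2012.

April 24, 2012; May 22, 2012; June 26, 2012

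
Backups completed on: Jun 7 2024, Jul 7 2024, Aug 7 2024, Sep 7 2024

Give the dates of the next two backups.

Gaps: 30, 31, 31 days — not constant. Every event is on the 7th of the month.
Pattern: the 7th of each month.
October 2024: Oct 7 2024.
Next: November 2024 → Nov 7 2024.

Oct 7 2024, Nov 7 2024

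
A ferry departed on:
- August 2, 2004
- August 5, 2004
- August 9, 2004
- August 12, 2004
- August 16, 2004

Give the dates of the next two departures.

August 19, 2004; August 23, 2004

Gaps: 3, 4, 3, 4 days — not constant, but cyclic with period 2.
The events fall on every Monday and Thursday.
Next Thursday: August 19, 2004.
The following Monday is August 23, 2004.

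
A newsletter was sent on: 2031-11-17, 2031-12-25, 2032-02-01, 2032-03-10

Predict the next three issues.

2032-04-17, 2032-05-25, 2032-07-02

The spacing is 38, 38, 38 days — always 38 days.
2032-03-10 + 38 days = 2032-04-17.
2032-04-17 + 38 days = 2032-05-25.
2032-05-25 + 38 days = 2032-07-02.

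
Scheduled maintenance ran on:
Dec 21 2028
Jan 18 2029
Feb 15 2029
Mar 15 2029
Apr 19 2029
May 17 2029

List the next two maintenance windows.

All dates are Thursdays, 28, 28, 28, 35, 28 days apart.
Specifically, the 3rd Thursday of each month.
3rd Thursday of June 2029: Jun 21 2029.
3rd Thursday of July 2029: Jul 19 2029.

Jun 21 2029, Jul 19 2029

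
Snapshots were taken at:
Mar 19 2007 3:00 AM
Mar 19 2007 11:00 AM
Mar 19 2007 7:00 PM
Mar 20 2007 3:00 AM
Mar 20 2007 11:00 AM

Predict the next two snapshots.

Mar 20 2007 7:00 PM, Mar 21 2007 3:00 AM

Gaps: 8, 8, 8, 8 hours — each event is 8 hours after the previous one.
Mar 20 2007 11:00 AM + 8 h = Mar 20 2007 7:00 PM.
Mar 20 2007 7:00 PM + 8 h = Mar 21 2007 3:00 AM.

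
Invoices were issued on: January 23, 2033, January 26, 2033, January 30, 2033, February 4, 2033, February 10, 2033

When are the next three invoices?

Intervals are 3, 4, 5, 6 days — an arithmetic progression with common difference 1.
Next gap: 7 days. February 10, 2033 + 7 days = February 17, 2033.
Next gap: 8 days. February 17, 2033 + 8 days = February 25, 2033.
Next gap: 9 days. February 25, 2033 + 9 days = March 6, 2033.

February 17, 2033; February 25, 2033; March 6, 2033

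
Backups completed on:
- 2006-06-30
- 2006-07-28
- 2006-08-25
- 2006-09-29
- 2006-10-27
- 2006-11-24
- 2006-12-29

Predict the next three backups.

2007-01-26, 2007-02-23, 2007-03-30

Every date is a Friday; gaps 28, 28, 35, 28, 28, 35 days.
Each is the last Friday of its month (at least one falls on the 29th or later, ruling out '4th Friday').
January 2007 ends with Friday 2007-01-26.
Last Friday of February 2007: 2007-02-23.
Last Friday of March 2007: 2007-03-30.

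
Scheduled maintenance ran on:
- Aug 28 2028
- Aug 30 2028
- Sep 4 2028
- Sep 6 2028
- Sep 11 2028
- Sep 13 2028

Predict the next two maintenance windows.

Sep 18 2028, Sep 20 2028

The gap pattern 2, 5, 2, 5, 2 repeats every 2 events.
These are the Mondays and Wednesdays of each week.
The following Monday is Sep 18 2028.
Next Wednesday: Sep 20 2028.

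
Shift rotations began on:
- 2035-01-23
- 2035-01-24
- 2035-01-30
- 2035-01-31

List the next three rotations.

Gaps: 1, 6, 1 days — not constant, but cyclic with period 2.
The events fall on every Tuesday and Wednesday.
Next Tuesday: 2035-02-06.
The following Wednesday is 2035-02-07.
The following Tuesday is 2035-02-13.

2035-02-06, 2035-02-07, 2035-02-13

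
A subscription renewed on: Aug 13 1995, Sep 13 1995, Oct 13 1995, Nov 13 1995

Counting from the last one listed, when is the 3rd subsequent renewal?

Feb 13 1996

Gaps: 31, 30, 31 days — not constant. Every event is on the 13th of the month.
Pattern: the 13th of each month.
Next: December 1995 → Dec 13 1995.
Next: January 1996 → Jan 13 1996.
Next: February 1996 → Feb 13 1996.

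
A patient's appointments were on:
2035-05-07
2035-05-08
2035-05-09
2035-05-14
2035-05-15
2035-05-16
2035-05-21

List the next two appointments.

The gap pattern 1, 1, 5, 1, 1, 5 repeats every 3 events.
These are the Mondays, Tuesdays and Wednesdays of each week.
Next Tuesday: 2035-05-22.
Next Wednesday: 2035-05-23.

2035-05-22, 2035-05-23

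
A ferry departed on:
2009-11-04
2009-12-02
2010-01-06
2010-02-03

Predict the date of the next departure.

All dates are Wednesdays, 28, 35, 28 days apart.
Specifically, the 1st Wednesday of each month.
March 2010 — 1st Wednesday is 2010-03-03.

2010-03-03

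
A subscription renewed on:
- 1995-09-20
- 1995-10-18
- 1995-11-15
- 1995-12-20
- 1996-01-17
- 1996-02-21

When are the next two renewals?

1996-03-20, 1996-04-17

Gaps: 28, 28, 35, 28, 35 days — a mix of 28 and 35. Every date is a Wednesday.
Each is the 3rd Wednesday of its month.
March 1996 — 3rd Wednesday is 1996-03-20.
April 1996 — 3rd Wednesday is 1996-04-17.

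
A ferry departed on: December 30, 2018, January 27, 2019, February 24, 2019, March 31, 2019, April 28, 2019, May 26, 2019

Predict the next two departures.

Every date is a Sunday; gaps 28, 28, 35, 28, 28 days.
Each is the last Sunday of its month (at least one falls on the 29th or later, ruling out '4th Sunday').
Last Sunday of June 2019: June 30, 2019.
July 2019 ends with Sunday July 28, 2019.

June 30, 2019; July 28, 2019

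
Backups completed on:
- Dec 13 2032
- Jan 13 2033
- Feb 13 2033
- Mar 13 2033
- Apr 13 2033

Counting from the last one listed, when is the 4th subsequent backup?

Aug 13 2033

Each date is the 13th; the gaps (31, 31, 28, 31) track the month lengths.
The rule is the 13th of each month.
May 2033: May 13 2033.
Next: June 2033 → Jun 13 2033.
July 2033: Jul 13 2033.
August 2033: Aug 13 2033.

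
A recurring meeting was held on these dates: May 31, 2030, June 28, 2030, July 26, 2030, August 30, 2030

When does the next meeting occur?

September 27, 2030

Every date is a Friday; gaps 28, 28, 35 days.
Each is the last Friday of its month (at least one falls on the 29th or later, ruling out '4th Friday').
September 2030 ends with Friday September 27, 2030.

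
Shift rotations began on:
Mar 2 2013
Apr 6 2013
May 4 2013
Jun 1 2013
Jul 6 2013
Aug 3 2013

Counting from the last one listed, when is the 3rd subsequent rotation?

All dates are Saturdays, 35, 28, 28, 35, 28 days apart.
Specifically, the 1st Saturday of each month.
1st Saturday of September 2013: Sep 7 2013.
1st Saturday of October 2013: Oct 5 2013.
November 2013 — 1st Saturday is Nov 2 2013.

Nov 2 2013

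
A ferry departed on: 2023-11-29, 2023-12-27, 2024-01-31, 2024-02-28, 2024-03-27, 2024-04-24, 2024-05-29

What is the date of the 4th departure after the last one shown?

2024-09-25

These are Wednesdays with 28, 35, 28, 28, 28, 35-day gaps.
Each is the final Wednesday of its month — 2023-11-29 is past the 28th, so '4th Wednesday' doesn't fit.
Last Wednesday of June 2024: 2024-06-26.
Last Wednesday of July 2024: 2024-07-31.
August 2024 ends with Wednesday 2024-08-28.
September 2024 ends with Wednesday 2024-09-25.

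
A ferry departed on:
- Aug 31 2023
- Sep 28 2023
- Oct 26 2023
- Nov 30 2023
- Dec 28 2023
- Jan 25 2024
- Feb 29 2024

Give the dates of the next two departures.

These are Thursdays with 28, 28, 35, 28, 28, 35-day gaps.
Each is the final Thursday of its month — Aug 31 2023 is past the 28th, so '4th Thursday' doesn't fit.
March 2024 ends with Thursday Mar 28 2024.
April 2024 ends with Thursday Apr 25 2024.

Mar 28 2024, Apr 25 2024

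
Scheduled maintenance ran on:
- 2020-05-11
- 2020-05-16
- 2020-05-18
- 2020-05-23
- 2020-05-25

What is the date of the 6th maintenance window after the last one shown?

2020-06-15

The gap pattern 5, 2, 5, 2 repeats every 2 events.
These are the Mondays and Saturdays of each week.
Next Saturday: 2020-05-30.
The following Monday is 2020-06-01.
The following Saturday is 2020-06-06.
The following Monday is 2020-06-08.
The following Saturday is 2020-06-13.
Next Monday: 2020-06-15.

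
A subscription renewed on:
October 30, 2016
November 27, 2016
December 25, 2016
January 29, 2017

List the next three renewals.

All Sundays; the gaps (28, 28, 35) vary with month length.
This is the last Sunday of each month.
Last Sunday of February 2017: February 26, 2017.
March 2017 ends with Sunday March 26, 2017.
Last Sunday of April 2017: April 30, 2017.

February 26, 2017; March 26, 2017; April 30, 2017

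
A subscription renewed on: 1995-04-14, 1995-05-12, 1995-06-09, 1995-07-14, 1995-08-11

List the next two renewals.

1995-09-08, 1995-10-13

Gaps: 28, 28, 35, 28 days — a mix of 28 and 35. Every date is a Friday.
Each is the 2nd Friday of its month.
September 1995 — 2nd Friday is 1995-09-08.
October 1995 — 2nd Friday is 1995-10-13.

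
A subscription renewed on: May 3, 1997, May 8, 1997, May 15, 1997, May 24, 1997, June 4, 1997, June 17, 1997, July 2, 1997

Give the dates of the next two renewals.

July 19, 1997; August 7, 1997

Intervals are 5, 7, 9, 11, 13, 15 days — an arithmetic progression with common difference 2.
Next gap: 17 days. July 2, 1997 + 17 days = July 19, 1997.
Next gap: 19 days. July 19, 1997 + 19 days = August 7, 1997.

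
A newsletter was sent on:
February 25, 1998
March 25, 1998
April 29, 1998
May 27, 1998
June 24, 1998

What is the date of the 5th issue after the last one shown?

November 25, 1998

Every date is a Wednesday; gaps 28, 35, 28, 28 days.
Each is the last Wednesday of its month (at least one falls on the 29th or later, ruling out '4th Wednesday').
July 1998 ends with Wednesday July 29, 1998.
August 1998 ends with Wednesday August 26, 1998.
Last Wednesday of September 1998: September 30, 1998.
October 1998 ends with Wednesday October 28, 1998.
Last Wednesday of November 1998: November 25, 1998.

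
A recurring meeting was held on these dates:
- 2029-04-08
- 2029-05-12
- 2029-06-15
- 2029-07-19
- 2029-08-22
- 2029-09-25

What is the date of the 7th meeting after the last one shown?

2030-05-21

Every event comes 34 days after the last (34, 34, 34, 34, 34).
2029-09-25 + 34 days = 2029-10-29.
2029-10-29 + 34 days = 2029-12-02.
2029-12-02 + 34 days = 2030-01-05.
2030-01-05 + 34 days = 2030-02-08.
2030-02-08 + 34 days = 2030-03-14.
2030-03-14 + 34 days = 2030-04-17.
2030-04-17 + 34 days = 2030-05-21.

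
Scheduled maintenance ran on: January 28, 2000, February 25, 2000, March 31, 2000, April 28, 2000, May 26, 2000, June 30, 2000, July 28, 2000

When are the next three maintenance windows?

These are Fridays with 28, 35, 28, 28, 35, 28-day gaps.
Each is the final Friday of its month — March 31, 2000 is past the 28th, so '4th Friday' doesn't fit.
August 2000 ends with Friday August 25, 2000.
September 2000 ends with Friday September 29, 2000.
Last Friday of October 2000: October 27, 2000.

August 25, 2000; September 29, 2000; October 27, 2000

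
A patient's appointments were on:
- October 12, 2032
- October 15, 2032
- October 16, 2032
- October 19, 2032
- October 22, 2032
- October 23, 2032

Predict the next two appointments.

October 26, 2032; October 29, 2032

Gaps: 3, 1, 3, 3, 1 days — not constant, but cyclic with period 3.
The events fall on every Tuesday, Friday and Saturday.
Next Tuesday: October 26, 2032.
The following Friday is October 29, 2032.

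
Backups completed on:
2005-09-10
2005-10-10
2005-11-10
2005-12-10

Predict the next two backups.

Each date is the 10th; the gaps (30, 31, 30) track the month lengths.
The rule is the 10th of each month.
Next: January 2006 → 2006-01-10.
February 2006: 2006-02-10.

2006-01-10, 2006-02-10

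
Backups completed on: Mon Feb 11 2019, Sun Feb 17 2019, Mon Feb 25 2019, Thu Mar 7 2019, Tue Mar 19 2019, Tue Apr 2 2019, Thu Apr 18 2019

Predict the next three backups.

Mon May 6 2019, Sun May 26 2019, Mon Jun 17 2019

Intervals are 6, 8, 10, 12, 14, 16 days — an arithmetic progression with common difference 2.
Next gap: 18 days. Thu Apr 18 2019 + 18 days = Mon May 6 2019.
Next gap: 20 days. Mon May 6 2019 + 20 days = Sun May 26 2019.
Next gap: 22 days. Sun May 26 2019 + 22 days = Mon Jun 17 2019.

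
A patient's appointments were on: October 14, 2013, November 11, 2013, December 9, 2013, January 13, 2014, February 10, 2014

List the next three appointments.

March 10, 2014; April 14, 2014; May 12, 2014

All dates are Mondays, 28, 28, 35, 28 days apart.
Specifically, the 2nd Monday of each month.
March 2014 — 2nd Monday is March 10, 2014.
2nd Monday of April 2014: April 14, 2014.
2nd Monday of May 2014: May 12, 2014.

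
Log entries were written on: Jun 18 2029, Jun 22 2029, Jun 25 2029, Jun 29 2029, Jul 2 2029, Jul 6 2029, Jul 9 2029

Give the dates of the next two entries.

Jul 13 2029, Jul 16 2029

Gaps: 4, 3, 4, 3, 4, 3 days — not constant, but cyclic with period 2.
The events fall on every Monday and Friday.
The following Friday is Jul 13 2029.
The following Monday is Jul 16 2029.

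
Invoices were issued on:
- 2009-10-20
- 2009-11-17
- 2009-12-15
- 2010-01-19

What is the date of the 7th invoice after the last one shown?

2010-08-17

Gaps: 28, 28, 35 days — a mix of 28 and 35. Every date is a Tuesday.
Each is the 3rd Tuesday of its month.
3rd Tuesday of February 2010: 2010-02-16.
March 2010 — 3rd Tuesday is 2010-03-16.
April 2010 — 3rd Tuesday is 2010-04-20.
May 2010 — 3rd Tuesday is 2010-05-18.
3rd Tuesday of June 2010: 2010-06-15.
3rd Tuesday of July 2010: 2010-07-20.
3rd Tuesday of August 2010: 2010-08-17.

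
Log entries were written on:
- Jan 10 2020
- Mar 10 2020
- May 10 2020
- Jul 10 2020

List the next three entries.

Sep 10 2020, Nov 10 2020, Jan 10 2021

Each date is the 10th; the gaps (60, 61, 61) track the month lengths.
The rule is the 10th of every 2 months.
September 2020: Sep 10 2020.
November 2020: Nov 10 2020.
Next: January 2021 → Jan 10 2021.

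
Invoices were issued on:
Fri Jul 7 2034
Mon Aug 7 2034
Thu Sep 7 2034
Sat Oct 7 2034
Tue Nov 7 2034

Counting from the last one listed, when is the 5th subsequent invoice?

Sat Apr 7 2035

Each date is the 7th; the gaps (31, 31, 30, 31) track the month lengths.
The rule is the 7th of each month.
December 2034: Thu Dec 7 2034.
Next: January 2035 → Sun Jan 7 2035.
Next: February 2035 → Wed Feb 7 2035.
March 2035: Wed Mar 7 2035.
Next: April 2035 → Sat Apr 7 2035.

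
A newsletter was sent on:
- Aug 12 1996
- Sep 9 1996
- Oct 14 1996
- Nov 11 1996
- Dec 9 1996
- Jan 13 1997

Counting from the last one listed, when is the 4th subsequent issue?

May 12 1997

These are Mondays at 28- or 35-day spacing (28, 35, 28, 28, 35).
The pattern: 2nd Monday of the month.
February 1997 — 2nd Monday is Feb 10 1997.
March 1997 — 2nd Monday is Mar 10 1997.
April 1997 — 2nd Monday is Apr 14 1997.
2nd Monday of May 1997: May 12 1997.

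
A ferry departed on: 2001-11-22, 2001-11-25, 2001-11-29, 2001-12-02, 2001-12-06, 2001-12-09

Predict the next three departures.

Gaps: 3, 4, 3, 4, 3 days — not constant, but cyclic with period 2.
The events fall on every Thursday and Sunday.
The following Thursday is 2001-12-13.
The following Sunday is 2001-12-16.
The following Thursday is 2001-12-20.

2001-12-13, 2001-12-16, 2001-12-20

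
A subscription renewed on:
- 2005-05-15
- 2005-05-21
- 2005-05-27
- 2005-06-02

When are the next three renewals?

Gaps between consecutive events: 6, 6, 6 days — a constant 6-day interval.
2005-06-02 + 6 days = 2005-06-08.
2005-06-08 + 6 days = 2005-06-14.
2005-06-14 + 6 days = 2005-06-20.

2005-06-08, 2005-06-14, 2005-06-20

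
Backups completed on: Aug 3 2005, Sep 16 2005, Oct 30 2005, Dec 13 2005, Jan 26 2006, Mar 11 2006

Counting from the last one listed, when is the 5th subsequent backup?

The spacing is 44, 44, 44, 44, 44 days — always 44 days.
Mar 11 2006 + 44 days = Apr 24 2006.
Apr 24 2006 + 44 days = Jun 7 2006.
Jun 7 2006 + 44 days = Jul 21 2006.
Jul 21 2006 + 44 days = Sep 3 2006.
Sep 3 2006 + 44 days = Oct 17 2006.

Oct 17 2006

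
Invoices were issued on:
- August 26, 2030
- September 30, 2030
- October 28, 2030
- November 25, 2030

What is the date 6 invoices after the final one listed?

May 26, 2031

All Mondays; the gaps (35, 28, 28) vary with month length.
This is the last Monday of each month.
December 2030 ends with Monday December 30, 2030.
Last Monday of January 2031: January 27, 2031.
February 2031 ends with Monday February 24, 2031.
Last Monday of March 2031: March 31, 2031.
Last Monday of April 2031: April 28, 2031.
May 2031 ends with Monday May 26, 2031.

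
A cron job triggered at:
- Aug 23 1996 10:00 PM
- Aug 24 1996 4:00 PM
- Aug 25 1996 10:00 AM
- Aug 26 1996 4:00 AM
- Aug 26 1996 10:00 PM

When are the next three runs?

The interval is a steady 18 hours (18, 18, 18, 18).
Aug 26 1996 10:00 PM + 18 h = Aug 27 1996 4:00 PM.
Aug 27 1996 4:00 PM + 18 h = Aug 28 1996 10:00 AM.
Aug 28 1996 10:00 AM + 18 h = Aug 29 1996 4:00 AM.

Aug 27 1996 4:00 PM, Aug 28 1996 10:00 AM, Aug 29 1996 4:00 AM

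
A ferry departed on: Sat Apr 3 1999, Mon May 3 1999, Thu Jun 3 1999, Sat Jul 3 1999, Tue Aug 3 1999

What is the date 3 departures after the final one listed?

Gaps: 30, 31, 30, 31 days — not constant. Every event is on the 3rd of the month.
Pattern: the 3rd of each month.
September 1999: Fri Sep 3 1999.
Next: October 1999 → Sun Oct 3 1999.
November 1999: Wed Nov 3 1999.

Wed Nov 3 1999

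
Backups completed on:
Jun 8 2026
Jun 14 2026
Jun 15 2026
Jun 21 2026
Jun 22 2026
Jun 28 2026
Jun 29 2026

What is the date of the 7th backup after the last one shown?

The gap pattern 6, 1, 6, 1, 6, 1 repeats every 2 events.
These are the Mondays and Sundays of each week.
Next Sunday: Jul 5 2026.
Next Monday: Jul 6 2026.
Next Sunday: Jul 12 2026.
Next Monday: Jul 13 2026.
Next Sunday: Jul 19 2026.
The following Monday is Jul 20 2026.
Next Sunday: Jul 26 2026.

Jul 26 2026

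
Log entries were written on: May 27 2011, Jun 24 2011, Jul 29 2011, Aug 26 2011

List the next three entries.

These are Fridays with 28, 35, 28-day gaps.
Each is the final Friday of its month — Jul 29 2011 is past the 28th, so '4th Friday' doesn't fit.
Last Friday of September 2011: Sep 30 2011.
October 2011 ends with Friday Oct 28 2011.
Last Friday of November 2011: Nov 25 2011.

Sep 30 2011, Oct 28 2011, Nov 25 2011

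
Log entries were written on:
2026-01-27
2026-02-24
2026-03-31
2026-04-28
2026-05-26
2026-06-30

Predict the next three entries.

Every date is a Tuesday; gaps 28, 35, 28, 28, 35 days.
Each is the last Tuesday of its month (at least one falls on the 29th or later, ruling out '4th Tuesday').
Last Tuesday of July 2026: 2026-07-28.
August 2026 ends with Tuesday 2026-08-25.
September 2026 ends with Tuesday 2026-09-29.

2026-07-28, 2026-08-25, 2026-09-29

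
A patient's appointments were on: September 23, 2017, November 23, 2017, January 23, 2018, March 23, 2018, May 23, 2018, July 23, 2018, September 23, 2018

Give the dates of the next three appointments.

November 23, 2018; January 23, 2019; March 23, 2019

The day-of-month is always 23 (61, 61, 59, 61, 61, 62 days between events).
So this recurs on the 23rd of every 2 months.
Next: November 2018 → November 23, 2018.
January 2019: January 23, 2019.
Next: March 2019 → March 23, 2019.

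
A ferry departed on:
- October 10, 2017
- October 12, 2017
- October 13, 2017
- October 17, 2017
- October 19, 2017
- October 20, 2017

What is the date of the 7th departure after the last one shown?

November 7, 2017

Every event lands on a Tuesday or Thursday or Friday (gaps cycle 2, 1, 4, 2, 1).
So the schedule is: every Tuesday, Thursday and Friday.
Next Tuesday: October 24, 2017.
Next Thursday: October 26, 2017.
The following Friday is October 27, 2017.
Next Tuesday: October 31, 2017.
The following Thursday is November 2, 2017.
Next Friday: November 3, 2017.
Next Tuesday: November 7, 2017.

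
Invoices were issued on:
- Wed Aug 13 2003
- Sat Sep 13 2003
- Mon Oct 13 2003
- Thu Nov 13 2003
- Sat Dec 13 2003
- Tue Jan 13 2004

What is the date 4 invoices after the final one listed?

Each date is the 13th; the gaps (31, 30, 31, 30, 31) track the month lengths.
The rule is the 13th of each month.
Next: February 2004 → Fri Feb 13 2004.
March 2004: Sat Mar 13 2004.
April 2004: Tue Apr 13 2004.
May 2004: Thu May 13 2004.

Thu May 13 2004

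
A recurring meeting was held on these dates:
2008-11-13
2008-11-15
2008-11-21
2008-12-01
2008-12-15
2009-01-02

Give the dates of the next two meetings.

2009-01-24, 2009-02-19

Intervals are 2, 6, 10, 14, 18 days — an arithmetic progression with common difference 4.
Next gap: 22 days. 2009-01-02 + 22 days = 2009-01-24.
Next gap: 26 days. 2009-01-24 + 26 days = 2009-02-19.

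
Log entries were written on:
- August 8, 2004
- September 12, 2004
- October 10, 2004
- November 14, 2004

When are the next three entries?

December 12, 2004; January 9, 2005; February 13, 2005

All dates are Sundays, 35, 28, 35 days apart.
Specifically, the 2nd Sunday of each month.
December 2004 — 2nd Sunday is December 12, 2004.
2nd Sunday of January 2005: January 9, 2005.
2nd Sunday of February 2005: February 13, 2005.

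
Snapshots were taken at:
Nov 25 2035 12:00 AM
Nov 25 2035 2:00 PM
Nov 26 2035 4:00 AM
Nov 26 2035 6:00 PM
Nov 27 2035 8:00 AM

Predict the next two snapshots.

Spacing: 14, 14, 14, 14 h — constant 14 h.
Nov 27 2035 8:00 AM + 14 h = Nov 27 2035 10:00 PM.
Nov 27 2035 10:00 PM + 14 h = Nov 28 2035 12:00 PM.

Nov 27 2035 10:00 PM, Nov 28 2035 12:00 PM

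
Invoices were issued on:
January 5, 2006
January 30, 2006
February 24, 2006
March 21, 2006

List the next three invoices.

April 15, 2006; May 10, 2006; June 4, 2006

Gaps between consecutive events: 25, 25, 25 days — a constant 25-day interval.
March 21, 2006 + 25 days = April 15, 2006.
April 15, 2006 + 25 days = May 10, 2006.
May 10, 2006 + 25 days = June 4, 2006.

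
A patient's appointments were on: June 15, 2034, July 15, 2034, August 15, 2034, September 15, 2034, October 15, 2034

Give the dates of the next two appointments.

November 15, 2034; December 15, 2034

Each date is the 15th; the gaps (30, 31, 31, 30) track the month lengths.
The rule is the 15th of each month.
November 2034: November 15, 2034.
Next: December 2034 → December 15, 2034.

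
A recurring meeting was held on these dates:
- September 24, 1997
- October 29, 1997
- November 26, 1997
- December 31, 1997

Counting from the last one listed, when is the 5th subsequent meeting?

All Wednesdays; the gaps (35, 28, 35) vary with month length.
This is the last Wednesday of each month.
Last Wednesday of January 1998: January 28, 1998.
February 1998 ends with Wednesday February 25, 1998.
March 1998 ends with Wednesday March 25, 1998.
Last Wednesday of April 1998: April 29, 1998.
Last Wednesday of May 1998: May 27, 1998.

May 27, 1998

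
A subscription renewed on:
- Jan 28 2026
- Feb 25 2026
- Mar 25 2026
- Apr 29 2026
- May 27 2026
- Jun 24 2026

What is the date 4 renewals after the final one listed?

Oct 28 2026

Every date is a Wednesday; gaps 28, 28, 35, 28, 28 days.
Each is the last Wednesday of its month (at least one falls on the 29th or later, ruling out '4th Wednesday').
Last Wednesday of July 2026: Jul 29 2026.
August 2026 ends with Wednesday Aug 26 2026.
September 2026 ends with Wednesday Sep 30 2026.
October 2026 ends with Wednesday Oct 28 2026.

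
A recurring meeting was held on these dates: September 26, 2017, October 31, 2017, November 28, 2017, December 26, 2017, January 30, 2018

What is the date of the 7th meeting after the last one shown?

August 28, 2018

These are Tuesdays with 35, 28, 28, 35-day gaps.
Each is the final Tuesday of its month — October 31, 2017 is past the 28th, so '4th Tuesday' doesn't fit.
Last Tuesday of February 2018: February 27, 2018.
Last Tuesday of March 2018: March 27, 2018.
April 2018 ends with Tuesday April 24, 2018.
May 2018 ends with Tuesday May 29, 2018.
June 2018 ends with Tuesday June 26, 2018.
Last Tuesday of July 2018: July 31, 2018.
August 2018 ends with Tuesday August 28, 2018.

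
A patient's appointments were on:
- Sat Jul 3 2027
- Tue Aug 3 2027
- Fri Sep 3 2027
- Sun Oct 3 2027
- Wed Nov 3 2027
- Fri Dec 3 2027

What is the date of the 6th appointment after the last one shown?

Gaps: 31, 31, 30, 31, 30 days — not constant. Every event is on the 3rd of the month.
Pattern: the 3rd of each month.
Next: January 2028 → Mon Jan 3 2028.
Next: February 2028 → Thu Feb 3 2028.
March 2028: Fri Mar 3 2028.
Next: April 2028 → Mon Apr 3 2028.
Next: May 2028 → Wed May 3 2028.
June 2028: Sat Jun 3 2028.

Sat Jun 3 2028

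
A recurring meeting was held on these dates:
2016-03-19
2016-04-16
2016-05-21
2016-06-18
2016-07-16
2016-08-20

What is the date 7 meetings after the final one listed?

2017-03-18

Gaps: 28, 35, 28, 28, 35 days — a mix of 28 and 35. Every date is a Saturday.
Each is the 3rd Saturday of its month.
September 2016 — 3rd Saturday is 2016-09-17.
October 2016 — 3rd Saturday is 2016-10-15.
3rd Saturday of November 2016: 2016-11-19.
3rd Saturday of December 2016: 2016-12-17.
3rd Saturday of January 2017: 2017-01-21.
February 2017 — 3rd Saturday is 2017-02-18.
March 2017 — 3rd Saturday is 2017-03-18.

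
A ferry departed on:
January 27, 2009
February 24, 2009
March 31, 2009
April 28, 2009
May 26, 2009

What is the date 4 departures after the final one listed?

Every date is a Tuesday; gaps 28, 35, 28, 28 days.
Each is the last Tuesday of its month (at least one falls on the 29th or later, ruling out '4th Tuesday').
June 2009 ends with Tuesday June 30, 2009.
Last Tuesday of July 2009: July 28, 2009.
August 2009 ends with Tuesday August 25, 2009.
Last Tuesday of September 2009: September 29, 2009.

September 29, 2009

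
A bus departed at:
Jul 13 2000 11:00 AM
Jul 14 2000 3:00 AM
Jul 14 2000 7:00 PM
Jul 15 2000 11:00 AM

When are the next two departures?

Jul 16 2000 3:00 AM, Jul 16 2000 7:00 PM

The interval is a steady 16 hours (16, 16, 16).
Jul 15 2000 11:00 AM + 16 h = Jul 16 2000 3:00 AM.
Jul 16 2000 3:00 AM + 16 h = Jul 16 2000 7:00 PM.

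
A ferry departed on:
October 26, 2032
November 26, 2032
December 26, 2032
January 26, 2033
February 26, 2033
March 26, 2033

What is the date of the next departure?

Gaps: 31, 30, 31, 31, 28 days — not constant. Every event is on the 26th of the month.
Pattern: the 26th of each month.
April 2033: April 26, 2033.

April 26, 2033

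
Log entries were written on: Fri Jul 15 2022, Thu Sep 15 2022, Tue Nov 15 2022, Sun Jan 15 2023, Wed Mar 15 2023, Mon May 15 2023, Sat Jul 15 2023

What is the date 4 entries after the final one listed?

Each date is the 15th; the gaps (62, 61, 61, 59, 61, 61) track the month lengths.
The rule is the 15th of every 2 months.
Next: September 2023 → Fri Sep 15 2023.
Next: November 2023 → Wed Nov 15 2023.
Next: January 2024 → Mon Jan 15 2024.
March 2024: Fri Mar 15 2024.

Fri Mar 15 2024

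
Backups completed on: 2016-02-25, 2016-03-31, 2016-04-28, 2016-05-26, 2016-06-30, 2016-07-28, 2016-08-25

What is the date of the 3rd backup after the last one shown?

2016-11-24

All Thursdays; the gaps (35, 28, 28, 35, 28, 28) vary with month length.
This is the last Thursday of each month.
Last Thursday of September 2016: 2016-09-29.
Last Thursday of October 2016: 2016-10-27.
November 2016 ends with Thursday 2016-11-24.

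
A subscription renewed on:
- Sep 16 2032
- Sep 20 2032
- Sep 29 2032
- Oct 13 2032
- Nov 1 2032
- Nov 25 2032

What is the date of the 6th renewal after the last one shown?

Aug 1 2033

Intervals are 4, 9, 14, 19, 24 days — an arithmetic progression with common difference 5.
Next gap: 29 days. Nov 25 2032 + 29 days = Dec 24 2032.
Next gap: 34 days. Dec 24 2032 + 34 days = Jan 27 2033.
Next gap: 39 days. Jan 27 2033 + 39 days = Mar 7 2033.
Next gap: 44 days. Mar 7 2033 + 44 days = Apr 20 2033.
Next gap: 49 days. Apr 20 2033 + 49 days = Jun 8 2033.
Next gap: 54 days. Jun 8 2033 + 54 days = Aug 1 2033.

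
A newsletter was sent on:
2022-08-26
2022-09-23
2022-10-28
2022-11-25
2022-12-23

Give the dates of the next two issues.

2023-01-27, 2023-02-24

Gaps: 28, 35, 28, 28 days — a mix of 28 and 35. Every date is a Friday.
Each is the 4th Friday of its month.
4th Friday of January 2023: 2023-01-27.
4th Friday of February 2023: 2023-02-24.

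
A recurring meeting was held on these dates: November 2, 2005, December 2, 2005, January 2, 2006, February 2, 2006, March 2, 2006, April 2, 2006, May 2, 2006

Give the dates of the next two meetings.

June 2, 2006; July 2, 2006

Gaps: 30, 31, 31, 28, 31, 30 days — not constant. Every event is on the 2nd of the month.
Pattern: the 2nd of each month.
June 2006: June 2, 2006.
Next: July 2006 → July 2, 2006.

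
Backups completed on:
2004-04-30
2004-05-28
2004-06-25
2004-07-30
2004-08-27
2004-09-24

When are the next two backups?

These are Fridays with 28, 28, 35, 28, 28-day gaps.
Each is the final Friday of its month — 2004-04-30 is past the 28th, so '4th Friday' doesn't fit.
Last Friday of October 2004: 2004-10-29.
November 2004 ends with Friday 2004-11-26.

2004-10-29, 2004-11-26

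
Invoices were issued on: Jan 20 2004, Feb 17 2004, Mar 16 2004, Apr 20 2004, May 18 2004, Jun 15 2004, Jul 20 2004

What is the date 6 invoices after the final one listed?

Jan 18 2005

These are Tuesdays at 28- or 35-day spacing (28, 28, 35, 28, 28, 35).
The pattern: 3rd Tuesday of the month.
3rd Tuesday of August 2004: Aug 17 2004.
September 2004 — 3rd Tuesday is Sep 21 2004.
October 2004 — 3rd Tuesday is Oct 19 2004.
3rd Tuesday of November 2004: Nov 16 2004.
3rd Tuesday of December 2004: Dec 21 2004.
3rd Tuesday of January 2005: Jan 18 2005.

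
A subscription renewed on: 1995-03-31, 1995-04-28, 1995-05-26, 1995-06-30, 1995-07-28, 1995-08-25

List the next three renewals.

1995-09-29, 1995-10-27, 1995-11-24

All Fridays; the gaps (28, 28, 35, 28, 28) vary with month length.
This is the last Friday of each month.
Last Friday of September 1995: 1995-09-29.
October 1995 ends with Friday 1995-10-27.
November 1995 ends with Friday 1995-11-24.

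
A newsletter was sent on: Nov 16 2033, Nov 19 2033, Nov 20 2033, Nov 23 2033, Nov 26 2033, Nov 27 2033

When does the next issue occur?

Nov 30 2033

The gap pattern 3, 1, 3, 3, 1 repeats every 3 events.
These are the Wednesdays, Saturdays and Sundays of each week.
The following Wednesday is Nov 30 2033.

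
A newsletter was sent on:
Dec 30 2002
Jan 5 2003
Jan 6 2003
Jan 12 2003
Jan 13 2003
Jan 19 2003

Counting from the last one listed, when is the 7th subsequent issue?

Gaps: 6, 1, 6, 1, 6 days — not constant, but cyclic with period 2.
The events fall on every Monday and Sunday.
The following Monday is Jan 20 2003.
Next Sunday: Jan 26 2003.
Next Monday: Jan 27 2003.
Next Sunday: Feb 2 2003.
The following Monday is Feb 3 2003.
The following Sunday is Feb 9 2003.
Next Monday: Feb 10 2003.

Feb 10 2003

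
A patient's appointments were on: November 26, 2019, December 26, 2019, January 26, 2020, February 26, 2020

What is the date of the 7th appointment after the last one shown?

September 26, 2020

Each date is the 26th; the gaps (30, 31, 31) track the month lengths.
The rule is the 26th of each month.
Next: March 2020 → March 26, 2020.
Next: April 2020 → April 26, 2020.
Next: May 2020 → May 26, 2020.
June 2020: June 26, 2020.
Next: July 2020 → July 26, 2020.
August 2020: August 26, 2020.
Next: September 2020 → September 26, 2020.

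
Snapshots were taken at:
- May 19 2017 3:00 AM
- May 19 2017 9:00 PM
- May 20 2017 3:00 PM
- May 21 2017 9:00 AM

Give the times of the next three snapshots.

Spacing: 18, 18, 18 h — constant 18 h.
May 21 2017 9:00 AM + 18 h = May 22 2017 3:00 AM.
May 22 2017 3:00 AM + 18 h = May 22 2017 9:00 PM.
May 22 2017 9:00 PM + 18 h = May 23 2017 3:00 PM.

May 22 2017 3:00 AM, May 22 2017 9:00 PM, May 23 2017 3:00 PM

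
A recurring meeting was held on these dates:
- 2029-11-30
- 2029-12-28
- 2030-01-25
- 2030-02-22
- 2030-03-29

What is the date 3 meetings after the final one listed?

2030-06-28

Every date is a Friday; gaps 28, 28, 28, 35 days.
Each is the last Friday of its month (at least one falls on the 29th or later, ruling out '4th Friday').
Last Friday of April 2030: 2030-04-26.
Last Friday of May 2030: 2030-05-31.
June 2030 ends with Friday 2030-06-28.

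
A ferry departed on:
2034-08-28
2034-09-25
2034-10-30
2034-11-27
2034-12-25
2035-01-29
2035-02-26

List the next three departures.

Every date is a Monday; gaps 28, 35, 28, 28, 35, 28 days.
Each is the last Monday of its month (at least one falls on the 29th or later, ruling out '4th Monday').
March 2035 ends with Monday 2035-03-26.
Last Monday of April 2035: 2035-04-30.
Last Monday of May 2035: 2035-05-28.

2035-03-26, 2035-04-30, 2035-05-28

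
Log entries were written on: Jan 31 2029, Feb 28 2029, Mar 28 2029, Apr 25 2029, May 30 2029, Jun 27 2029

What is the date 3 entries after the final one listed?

Sep 26 2029

All Wednesdays; the gaps (28, 28, 28, 35, 28) vary with month length.
This is the last Wednesday of each month.
Last Wednesday of July 2029: Jul 25 2029.
August 2029 ends with Wednesday Aug 29 2029.
Last Wednesday of September 2029: Sep 26 2029.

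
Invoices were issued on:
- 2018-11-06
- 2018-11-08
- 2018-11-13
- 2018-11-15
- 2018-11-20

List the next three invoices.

2018-11-22, 2018-11-27, 2018-11-29

Gaps: 2, 5, 2, 5 days — not constant, but cyclic with period 2.
The events fall on every Tuesday and Thursday.
The following Thursday is 2018-11-22.
Next Tuesday: 2018-11-27.
Next Thursday: 2018-11-29.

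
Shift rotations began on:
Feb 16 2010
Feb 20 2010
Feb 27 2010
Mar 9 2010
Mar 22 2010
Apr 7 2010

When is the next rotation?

Apr 26 2010

Intervals are 4, 7, 10, 13, 16 days — an arithmetic progression with common difference 3.
Next gap: 19 days. Apr 7 2010 + 19 days = Apr 26 2010.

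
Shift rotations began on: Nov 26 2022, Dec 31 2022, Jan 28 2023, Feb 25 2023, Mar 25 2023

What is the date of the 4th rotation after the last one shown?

These are Saturdays with 35, 28, 28, 28-day gaps.
Each is the final Saturday of its month — Dec 31 2022 is past the 28th, so '4th Saturday' doesn't fit.
Last Saturday of April 2023: Apr 29 2023.
May 2023 ends with Saturday May 27 2023.
June 2023 ends with Saturday Jun 24 2023.
July 2023 ends with Saturday Jul 29 2023.

Jul 29 2023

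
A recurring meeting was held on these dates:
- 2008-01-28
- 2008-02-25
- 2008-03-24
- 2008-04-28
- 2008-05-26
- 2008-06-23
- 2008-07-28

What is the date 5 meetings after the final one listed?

2008-12-22

All dates are Mondays, 28, 28, 35, 28, 28, 35 days apart.
Specifically, the 4th Monday of each month.
August 2008 — 4th Monday is 2008-08-25.
September 2008 — 4th Monday is 2008-09-22.
4th Monday of October 2008: 2008-10-27.
4th Monday of November 2008: 2008-11-24.
4th Monday of December 2008: 2008-12-22.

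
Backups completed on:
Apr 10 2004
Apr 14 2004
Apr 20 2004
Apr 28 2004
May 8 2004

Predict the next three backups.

May 20 2004, Jun 3 2004, Jun 19 2004

The spacing grows by 2 each time: 4, 6, 8, 10 days.
Next gap: 12 days. May 8 2004 + 12 days = May 20 2004.
Next gap: 14 days. May 20 2004 + 14 days = Jun 3 2004.
Next gap: 16 days. Jun 3 2004 + 16 days = Jun 19 2004.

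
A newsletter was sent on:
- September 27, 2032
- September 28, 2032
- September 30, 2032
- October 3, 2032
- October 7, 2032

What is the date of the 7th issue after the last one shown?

Intervals are 1, 2, 3, 4 days — an arithmetic progression with common difference 1.
Next gap: 5 days. October 7, 2032 + 5 days = October 12, 2032.
Next gap: 6 days. October 12, 2032 + 6 days = October 18, 2032.
Next gap: 7 days. October 18, 2032 + 7 days = October 25, 2032.
Next gap: 8 days. October 25, 2032 + 8 days = November 2, 2032.
Next gap: 9 days. November 2, 2032 + 9 days = November 11, 2032.
Next gap: 10 days. November 11, 2032 + 10 days = November 21, 2032.
Next gap: 11 days. November 21, 2032 + 11 days = December 2, 2032.

December 2, 2032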